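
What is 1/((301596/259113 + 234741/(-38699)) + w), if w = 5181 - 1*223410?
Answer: -3342471329/729440559983384 ≈ -4.5822e-6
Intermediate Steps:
w = -218229 (w = 5181 - 223410 = -218229)
1/((301596/259113 + 234741/(-38699)) + w) = 1/((301596/259113 + 234741/(-38699)) - 218229) = 1/((301596*(1/259113) + 234741*(-1/38699)) - 218229) = 1/((100532/86371 - 234741/38699) - 218229) = 1/(-16384327043/3342471329 - 218229) = 1/(-729440559983384/3342471329) = -3342471329/729440559983384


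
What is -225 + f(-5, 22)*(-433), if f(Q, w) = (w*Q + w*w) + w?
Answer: -171693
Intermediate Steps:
f(Q, w) = w + w**2 + Q*w (f(Q, w) = (Q*w + w**2) + w = (w**2 + Q*w) + w = w + w**2 + Q*w)
-225 + f(-5, 22)*(-433) = -225 + (22*(1 - 5 + 22))*(-433) = -225 + (22*18)*(-433) = -225 + 396*(-433) = -225 - 171468 = -171693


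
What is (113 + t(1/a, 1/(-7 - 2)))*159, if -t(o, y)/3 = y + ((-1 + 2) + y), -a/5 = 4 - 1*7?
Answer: 17596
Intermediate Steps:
a = 15 (a = -5*(4 - 1*7) = -5*(4 - 7) = -5*(-3) = 15)
t(o, y) = -3 - 6*y (t(o, y) = -3*(y + ((-1 + 2) + y)) = -3*(y + (1 + y)) = -3*(1 + 2*y) = -3 - 6*y)
(113 + t(1/a, 1/(-7 - 2)))*159 = (113 + (-3 - 6/(-7 - 2)))*159 = (113 + (-3 - 6/(-9)))*159 = (113 + (-3 - 6*(-⅑)))*159 = (113 + (-3 + ⅔))*159 = (113 - 7/3)*159 = (332/3)*159 = 17596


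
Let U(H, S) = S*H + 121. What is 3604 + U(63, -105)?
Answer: -2890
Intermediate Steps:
U(H, S) = 121 + H*S (U(H, S) = H*S + 121 = 121 + H*S)
3604 + U(63, -105) = 3604 + (121 + 63*(-105)) = 3604 + (121 - 6615) = 3604 - 6494 = -2890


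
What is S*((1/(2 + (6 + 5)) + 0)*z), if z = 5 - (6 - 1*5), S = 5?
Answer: 20/13 ≈ 1.5385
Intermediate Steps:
z = 4 (z = 5 - (6 - 5) = 5 - 1*1 = 5 - 1 = 4)
S*((1/(2 + (6 + 5)) + 0)*z) = 5*((1/(2 + (6 + 5)) + 0)*4) = 5*((1/(2 + 11) + 0)*4) = 5*((1/13 + 0)*4) = 5*((1/13)*4) = 5*(4/13) = 20/13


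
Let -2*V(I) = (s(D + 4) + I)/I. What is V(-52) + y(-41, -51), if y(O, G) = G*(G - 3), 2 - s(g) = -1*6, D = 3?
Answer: 71593/26 ≈ 2753.6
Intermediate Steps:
s(g) = 8 (s(g) = 2 - (-1)*6 = 2 - 1*(-6) = 2 + 6 = 8)
y(O, G) = G*(-3 + G)
V(I) = -(8 + I)/(2*I)
V(-52) + y(-41, -51) = (½)*(-8 - 1*(-52))/(-52) - 51*(-3 - 51) = (½)*(-1/52)*(-8 + 52) - 51*(-54) = (½)*(-1/52)*44 + 2754 = -11/26 + 2754 = 71593/26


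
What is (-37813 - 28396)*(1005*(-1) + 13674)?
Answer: -838801821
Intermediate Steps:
(-37813 - 28396)*(1005*(-1) + 13674) = -66209*(-1005 + 13674) = -66209*12669 = -838801821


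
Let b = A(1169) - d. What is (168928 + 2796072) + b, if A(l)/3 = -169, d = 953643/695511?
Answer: 687278845760/231837 ≈ 2.9645e+6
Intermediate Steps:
d = 317881/231837 (d = 953643*(1/695511) = 317881/231837 ≈ 1.3711)
A(l) = -507 (A(l) = 3*(-169) = -507)
b = -117859240/231837 (b = -507 - 1*317881/231837 = -507 - 317881/231837 = -117859240/231837 ≈ -508.37)
(168928 + 2796072) + b = (168928 + 2796072) - 117859240/231837 = 2965000 - 117859240/231837 = 687278845760/231837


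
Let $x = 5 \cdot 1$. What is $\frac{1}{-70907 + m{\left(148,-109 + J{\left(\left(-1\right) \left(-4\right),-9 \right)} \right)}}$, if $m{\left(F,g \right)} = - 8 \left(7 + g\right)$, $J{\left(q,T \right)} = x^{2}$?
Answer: $- \frac{1}{70291} \approx -1.4227 \cdot 10^{-5}$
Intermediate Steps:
$x = 5$
$J{\left(q,T \right)} = 25$ ($J{\left(q,T \right)} = 5^{2} = 25$)
$m{\left(F,g \right)} = -56 - 8 g$
$\frac{1}{-70907 + m{\left(148,-109 + J{\left(\left(-1\right) \left(-4\right),-9 \right)} \right)}} = \frac{1}{-70907 - \left(56 + 8 \left(-109 + 25\right)\right)} = \frac{1}{-70907 - -616} = \frac{1}{-70907 + \left(-56 + 672\right)} = \frac{1}{-70907 + 616} = \frac{1}{-70291} = - \frac{1}{70291}$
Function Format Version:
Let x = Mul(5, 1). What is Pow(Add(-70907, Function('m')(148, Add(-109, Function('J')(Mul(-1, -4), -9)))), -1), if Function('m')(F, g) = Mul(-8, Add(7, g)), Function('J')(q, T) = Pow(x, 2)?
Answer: Rational(-1, 70291) ≈ -1.4227e-5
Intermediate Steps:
x = 5
Function('J')(q, T) = 25 (Function('J')(q, T) = Pow(5, 2) = 25)
Function('m')(F, g) = Add(-56, Mul(-8, g))
Pow(Add(-70907, Function('m')(148, Add(-109, Function('J')(Mul(-1, -4), -9)))), -1) = Pow(Add(-70907, Add(-56, Mul(-8, Add(-109, 25)))), -1) = Pow(Add(-70907, Add(-56, Mul(-8, -84))), -1) = Pow(Add(-70907, Add(-56, 672)), -1) = Pow(Add(-70907, 616), -1) = Pow(-70291, -1) = Rational(-1, 70291)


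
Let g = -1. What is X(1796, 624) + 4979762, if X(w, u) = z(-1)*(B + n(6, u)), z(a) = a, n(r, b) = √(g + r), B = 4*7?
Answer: 4979734 - √5 ≈ 4.9797e+6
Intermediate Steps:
B = 28
n(r, b) = √(-1 + r)
X(w, u) = -28 - √5 (X(w, u) = -(28 + √(-1 + 6)) = -(28 + √5) = -28 - √5)
X(1796, 624) + 4979762 = (-28 - √5) + 4979762 = 4979734 - √5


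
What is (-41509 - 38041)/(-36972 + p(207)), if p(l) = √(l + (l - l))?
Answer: 326791400/151880953 + 79550*√23/455642859 ≈ 2.1525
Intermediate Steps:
p(l) = √l (p(l) = √(l + 0) = √l)
(-41509 - 38041)/(-36972 + p(207)) = (-41509 - 38041)/(-36972 + √207) = -79550/(-36972 + 3*√23)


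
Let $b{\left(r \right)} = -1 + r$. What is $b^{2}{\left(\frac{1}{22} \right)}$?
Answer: $\frac{441}{484} \approx 0.91116$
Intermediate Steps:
$b^{2}{\left(\frac{1}{22} \right)} = \left(-1 + \frac{1}{22}\right)^{2} = \left(- \frac{21}{22}\right)^{2} = \frac{441}{484}$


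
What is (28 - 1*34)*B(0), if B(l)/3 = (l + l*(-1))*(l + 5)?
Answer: 0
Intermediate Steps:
B(l) = 0 (B(l) = 3*((l + l*(-1))*(l + 5)) = 3*((l - l)*(5 + l)) = 3*(0*(5 + l)) = 3*0 = 0)
(28 - 1*34)*B(0) = (28 - 1*34)*0 = (28 - 34)*0 = -6*0 = 0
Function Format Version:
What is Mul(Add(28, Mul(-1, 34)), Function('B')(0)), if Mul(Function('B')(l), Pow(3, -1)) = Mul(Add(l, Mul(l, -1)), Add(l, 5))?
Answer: 0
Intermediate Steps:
Function('B')(l) = 0 (Function('B')(l) = Mul(3, Mul(Add(l, Mul(l, -1)), Add(l, 5))) = Mul(3, Mul(Add(l, Mul(-1, l)), Add(5, l))) = Mul(3, Mul(0, Add(5, l))) = Mul(3, 0) = 0)
Mul(Add(28, Mul(-1, 34)), Function('B')(0)) = Mul(Add(28, Mul(-1, 34)), 0) = Mul(Add(28, -34), 0) = Mul(-6, 0) = 0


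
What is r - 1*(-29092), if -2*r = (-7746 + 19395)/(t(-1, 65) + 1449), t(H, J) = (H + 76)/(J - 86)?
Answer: 588624169/20236 ≈ 29088.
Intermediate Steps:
t(H, J) = (76 + H)/(-86 + J)
r = -81543/20236 (r = -(-7746 + 19395)/(2*((76 - 1)/(-86 + 65) + 1449)) = -11649/(2*(75/(-21) + 1449)) = -11649/(2*(-1/21*75 + 1449)) = -11649/(2*(-25/7 + 1449)) = -11649/(2*10118/7) = -11649*7/(2*10118) = -1/2*81543/10118 = -81543/20236 ≈ -4.0296)
r - 1*(-29092) = -81543/20236 - 1*(-29092) = -81543/20236 + 29092 = 588624169/20236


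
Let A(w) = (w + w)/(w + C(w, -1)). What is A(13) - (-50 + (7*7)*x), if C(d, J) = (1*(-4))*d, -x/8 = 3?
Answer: 3676/3 ≈ 1225.3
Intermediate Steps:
x = -24 (x = -8*3 = -24)
C(d, J) = -4*d
A(w) = -2/3 (A(w) = (w + w)/(w - 4*w) = (2*w)/((-3*w)) = (2*w)*(-1/(3*w)) = -2/3)
A(13) - (-50 + (7*7)*x) = -2/3 - (-50 + (7*7)*(-24)) = -2/3 - (-50 + 49*(-24)) = -2/3 - (-50 - 1176) = -2/3 - 1*(-1226) = -2/3 + 1226 = 3676/3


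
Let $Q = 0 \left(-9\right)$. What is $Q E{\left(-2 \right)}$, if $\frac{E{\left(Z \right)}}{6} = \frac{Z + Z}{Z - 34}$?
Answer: $0$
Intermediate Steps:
$Q = 0$
$E{\left(Z \right)} = \frac{12 Z}{-34 + Z}$ ($E{\left(Z \right)} = 6 \frac{Z + Z}{Z - 34} = 6 \frac{2 Z}{-34 + Z} = \frac{12 Z}{-34 + Z}$)
$Q E{\left(-2 \right)} = 0 \cdot 12 \left(-2\right) \frac{1}{-34 - 2} = 0 \cdot 12 \left(-2\right) \frac{1}{-36} = 0 \cdot 12 \left(-2\right) \left(- \frac{1}{36}\right) = 0 \cdot \frac{2}{3} = 0$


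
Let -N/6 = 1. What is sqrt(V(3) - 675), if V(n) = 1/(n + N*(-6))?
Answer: 2*I*sqrt(256659)/39 ≈ 25.98*I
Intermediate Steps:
N = -6 (N = -6*1 = -6)
V(n) = 1/(36 + n) (V(n) = 1/(n - 6*(-6)) = 1/(n + 36) = 1/(36 + n))
sqrt(V(3) - 675) = sqrt(1/(36 + 3) - 675) = sqrt(1/39 - 675) = sqrt(-26324/39) = 2*I*sqrt(256659)/39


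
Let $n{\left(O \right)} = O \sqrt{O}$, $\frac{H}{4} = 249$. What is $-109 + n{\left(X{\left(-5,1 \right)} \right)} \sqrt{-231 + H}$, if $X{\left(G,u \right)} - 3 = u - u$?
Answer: $-109 + 9 \sqrt{255} \approx 34.719$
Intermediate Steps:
$X{\left(G,u \right)} = 3$ ($X{\left(G,u \right)} = 3 + \left(u - u\right) = 3 + 0 = 3$)
$H = 996$ ($H = 4 \cdot 249 = 996$)
$n{\left(O \right)} = O^{\frac{3}{2}}$
$-109 + n{\left(X{\left(-5,1 \right)} \right)} \sqrt{-231 + H} = -109 + 3^{\frac{3}{2}} \sqrt{-231 + 996} = -109 + 3 \sqrt{3} \sqrt{765} = -109 + 3 \sqrt{3} \cdot 3 \sqrt{85} = -109 + 9 \sqrt{255}$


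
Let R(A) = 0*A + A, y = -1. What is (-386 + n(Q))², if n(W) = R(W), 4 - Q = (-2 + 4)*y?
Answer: 144400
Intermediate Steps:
Q = 6 (Q = 4 - (-2 + 4)*(-1) = 4 - 2*(-1) = 4 - 1*(-2) = 4 + 2 = 6)
R(A) = A (R(A) = 0 + A = A)
n(W) = W
(-386 + n(Q))² = (-386 + 6)² = (-380)² = 144400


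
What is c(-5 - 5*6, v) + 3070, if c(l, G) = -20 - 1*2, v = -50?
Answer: 3048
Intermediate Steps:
c(l, G) = -22 (c(l, G) = -20 - 2 = -22)
c(-5 - 5*6, v) + 3070 = -22 + 3070 = 3048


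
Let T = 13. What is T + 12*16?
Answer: 205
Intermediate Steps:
T + 12*16 = 13 + 12*16 = 13 + 192 = 205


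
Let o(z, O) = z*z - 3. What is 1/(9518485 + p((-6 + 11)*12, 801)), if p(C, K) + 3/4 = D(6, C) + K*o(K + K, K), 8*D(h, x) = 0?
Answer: 4/8260822741 ≈ 4.8421e-10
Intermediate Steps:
D(h, x) = 0 (D(h, x) = (1/8)*0 = 0)
o(z, O) = -3 + z**2 (o(z, O) = z**2 - 3 = -3 + z**2)
p(C, K) = -3/4 + K*(-3 + 4*K**2) (p(C, K) = -3/4 + (0 + K*(-3 + (K + K)**2)) = -3/4 + (0 + K*(-3 + (2*K)**2)) = -3/4 + (0 + K*(-3 + 4*K**2)) = -3/4 + K*(-3 + 4*K**2))
1/(9518485 + p((-6 + 11)*12, 801)) = 1/(9518485 + (-3/4 - 3*801 + 4*801**3)) = 1/(9518485 + (-3/4 - 2403 + 4*513922401)) = 1/(9518485 + (-3/4 - 2403 + 2055689604)) = 1/(9518485 + 8222748801/4) = 1/(8260822741/4) = 4/8260822741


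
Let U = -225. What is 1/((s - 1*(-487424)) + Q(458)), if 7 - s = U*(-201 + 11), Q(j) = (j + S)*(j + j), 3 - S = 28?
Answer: 1/841309 ≈ 1.1886e-6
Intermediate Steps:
S = -25 (S = 3 - 1*28 = 3 - 28 = -25)
Q(j) = 2*j*(-25 + j) (Q(j) = (j - 25)*(j + j) = (-25 + j)*(2*j) = 2*j*(-25 + j))
s = -42743 (s = 7 - (-225)*(-201 + 11) = 7 - (-225)*(-190) = 7 - 1*42750 = 7 - 42750 = -42743)
1/((s - 1*(-487424)) + Q(458)) = 1/((-42743 - 1*(-487424)) + 2*458*(-25 + 458)) = 1/((-42743 + 487424) + 2*458*433) = 1/(444681 + 396628) = 1/841309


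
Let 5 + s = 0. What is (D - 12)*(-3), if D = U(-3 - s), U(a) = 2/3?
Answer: 34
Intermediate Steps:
s = -5 (s = -5 + 0 = -5)
U(a) = 2/3 (U(a) = 2*(1/3) = 2/3)
D = 2/3 ≈ 0.66667
(D - 12)*(-3) = (2/3 - 12)*(-3) = -34/3*(-3) = 34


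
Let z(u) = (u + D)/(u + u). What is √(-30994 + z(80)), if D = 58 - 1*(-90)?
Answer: I*√12397030/20 ≈ 176.05*I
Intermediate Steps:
D = 148 (D = 58 + 90 = 148)
z(u) = (148 + u)/(2*u) (z(u) = (u + 148)/(u + u) = (148 + u)/((2*u)) = (148 + u)*(1/(2*u)) = (148 + u)/(2*u))
√(-30994 + z(80)) = √(-30994 + (½)*(148 + 80)/80) = √(-30994 + (½)*(1/80)*228) = √(-30994 + 57/40) = √(-1239703/40) = I*√12397030/20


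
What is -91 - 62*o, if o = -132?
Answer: 8093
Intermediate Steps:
-91 - 62*o = -91 - 62*(-132) = -91 + 8184 = 8093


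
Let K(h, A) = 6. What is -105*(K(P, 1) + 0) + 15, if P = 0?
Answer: -615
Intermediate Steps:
-105*(K(P, 1) + 0) + 15 = -105*(6 + 0) + 15 = -105*6 + 15 = -15*42 + 15 = -630 + 15 = -615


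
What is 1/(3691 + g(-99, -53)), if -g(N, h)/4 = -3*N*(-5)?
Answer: 1/9631 ≈ 0.00010383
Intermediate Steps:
g(N, h) = -60*N (g(N, h) = -4*(-3*N)*(-5) = -60*N)
1/(3691 + g(-99, -53)) = 1/(3691 - 60*(-99)) = 1/(3691 + 5940) = 1/9631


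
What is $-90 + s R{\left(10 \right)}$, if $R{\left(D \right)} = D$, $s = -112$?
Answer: $-1210$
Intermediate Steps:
$-90 + s R{\left(10 \right)} = -90 - 1120 = -1210$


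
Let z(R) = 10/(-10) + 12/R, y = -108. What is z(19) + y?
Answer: -2059/19 ≈ -108.37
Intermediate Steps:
z(R) = -1 + 12/R (z(R) = 10*(-⅒) + 12/R = -1 + 12/R)
z(19) + y = (12 - 1*19)/19 - 108 = (12 - 19)/19 - 108 = (1/19)*(-7) - 108 = -7/19 - 108 = -2059/19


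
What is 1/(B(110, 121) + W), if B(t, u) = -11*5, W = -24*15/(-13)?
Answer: -13/355 ≈ -0.036620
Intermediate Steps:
W = 360/13 (W = -360*(-1/13) = 360/13 ≈ 27.692)
B(t, u) = -55
1/(B(110, 121) + W) = 1/(-55 + 360/13) = 1/(-355/13) = -13/355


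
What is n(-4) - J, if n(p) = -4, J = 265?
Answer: -269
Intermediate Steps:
n(-4) - J = -4 - 1*265 = -4 - 265 = -269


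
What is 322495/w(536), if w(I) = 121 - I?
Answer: -64499/83 ≈ -777.10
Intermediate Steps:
322495/w(536) = 322495/(121 - 1*536) = 322495/(121 - 536) = 322495/(-415) = 322495*(-1/415) = -64499/83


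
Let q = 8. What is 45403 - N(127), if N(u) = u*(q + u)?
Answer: 28258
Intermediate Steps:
N(u) = u*(8 + u)
45403 - N(127) = 45403 - 127*(8 + 127) = 45403 - 127*135 = 45403 - 1*17145 = 45403 - 17145 = 28258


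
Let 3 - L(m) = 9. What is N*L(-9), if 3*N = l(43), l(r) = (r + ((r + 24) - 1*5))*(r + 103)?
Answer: -30660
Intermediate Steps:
L(m) = -6 (L(m) = 3 - 1*9 = 3 - 9 = -6)
l(r) = (19 + 2*r)*(103 + r) (l(r) = (r + ((24 + r) - 5))*(103 + r) = (r + (19 + r))*(103 + r) = (19 + 2*r)*(103 + r))
N = 5110 (N = (1957 + 2*43² + 225*43)/3 = (1957 + 2*1849 + 9675)/3 = (1957 + 3698 + 9675)/3 = (⅓)*15330 = 5110)
N*L(-9) = 5110*(-6) = -30660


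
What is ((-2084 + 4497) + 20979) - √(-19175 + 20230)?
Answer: 23392 - √1055 ≈ 23360.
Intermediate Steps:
((-2084 + 4497) + 20979) - √(-19175 + 20230) = (2413 + 20979) - √1055 = 23392 - √1055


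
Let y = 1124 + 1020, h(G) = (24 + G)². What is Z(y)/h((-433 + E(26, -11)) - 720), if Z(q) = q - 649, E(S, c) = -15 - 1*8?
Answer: 1495/1327104 ≈ 0.0011265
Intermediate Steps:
E(S, c) = -23 (E(S, c) = -15 - 8 = -23)
y = 2144
Z(q) = -649 + q
Z(y)/h((-433 + E(26, -11)) - 720) = (-649 + 2144)/((24 + ((-433 - 23) - 720))²) = 1495/((24 + (-456 - 720))²) = 1495/((24 - 1176)²) = 1495/((-1152)²) = 1495/1327104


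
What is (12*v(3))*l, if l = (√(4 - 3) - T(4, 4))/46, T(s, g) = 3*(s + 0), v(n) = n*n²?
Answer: -1782/23 ≈ -77.478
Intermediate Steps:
v(n) = n³
T(s, g) = 3*s
l = -11/46 (l = (√(4 - 3) - 3*4)/46 = (√1 - 1*12)*(1/46) = (1 - 12)*(1/46) = -11*1/46 = -11/46 ≈ -0.23913)
(12*v(3))*l = (12*3³)*(-11/46) = (12*27)*(-11/46) = 324*(-11/46) = -1782/23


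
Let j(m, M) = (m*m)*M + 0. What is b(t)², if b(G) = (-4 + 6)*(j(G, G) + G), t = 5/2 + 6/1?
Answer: 24810361/16 ≈ 1.5506e+6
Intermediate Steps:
j(m, M) = M*m² (j(m, M) = m²*M + 0 = M*m² + 0 = M*m²)
t = 17/2 (t = 5*(½) + 6*1 = 5/2 + 6 = 17/2 ≈ 8.5000)
b(G) = 2*G + 2*G³ (b(G) = (-4 + 6)*(G*G² + G) = 2*(G³ + G) = 2*(G + G³) = 2*G + 2*G³)
b(t)² = (2*(17/2)*(1 + (17/2)²))² = (2*(17/2)*(1 + 289/4))² = (2*(17/2)*(293/4))² = (4981/4)² = 24810361/16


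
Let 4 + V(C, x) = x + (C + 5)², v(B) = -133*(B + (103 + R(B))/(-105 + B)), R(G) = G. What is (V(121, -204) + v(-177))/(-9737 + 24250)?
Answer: 5523548/2046333 ≈ 2.6992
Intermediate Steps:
v(B) = -133*B - 133*(103 + B)/(-105 + B) (v(B) = -133*(B + (103 + B)/(-105 + B)) = -133*B - 133*(103 + B)/(-105 + B))
V(C, x) = -4 + x + (5 + C)² (V(C, x) = -4 + (x + (C + 5)²) = -4 + (x + (5 + C)²) = -4 + x + (5 + C)²)
(V(121, -204) + v(-177))/(-9737 + 24250) = ((-4 - 204 + (5 + 121)²) + 133*(-103 - 1*(-177)² + 104*(-177))/(-105 - 177))/(-9737 + 24250) = ((-4 - 204 + 126²) + 133*(-103 - 1*31329 - 18408)/(-282))/14513 = ((-4 - 204 + 15876) + 133*(-1/282)*(-103 - 31329 - 18408))*(1/14513) = (15668 + 133*(-1/282)*(-49840))*(1/14513) = (15668 + 3314360/141)*(1/14513) = (5523548/141)*(1/14513) = 5523548/2046333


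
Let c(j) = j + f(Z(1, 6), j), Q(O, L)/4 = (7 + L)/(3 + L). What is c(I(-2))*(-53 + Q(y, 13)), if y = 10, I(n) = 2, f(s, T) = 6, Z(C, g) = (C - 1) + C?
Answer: -384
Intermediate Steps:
Z(C, g) = -1 + 2*C (Z(C, g) = (-1 + C) + C = -1 + 2*C)
Q(O, L) = 4*(7 + L)/(3 + L) (Q(O, L) = 4*((7 + L)/(3 + L)) = 4*(7 + L)/(3 + L))
c(j) = 6 + j (c(j) = j + 6 = 6 + j)
c(I(-2))*(-53 + Q(y, 13)) = (6 + 2)*(-53 + 4*(7 + 13)/(3 + 13)) = 8*(-53 + 4*20/16) = 8*(-53 + 4*(1/16)*20) = 8*(-53 + 5) = 8*(-48) = -384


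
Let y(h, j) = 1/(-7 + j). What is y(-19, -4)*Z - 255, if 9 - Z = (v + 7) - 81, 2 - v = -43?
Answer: -2843/11 ≈ -258.45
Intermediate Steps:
v = 45 (v = 2 - 1*(-43) = 2 + 43 = 45)
Z = 38 (Z = 9 - ((45 + 7) - 81) = 9 - (52 - 81) = 9 - 1*(-29) = 9 + 29 = 38)
y(-19, -4)*Z - 255 = 38/(-7 - 4) - 255 = 38/(-11) - 255 = -1/11*38 - 255 = -38/11 - 255 = -2843/11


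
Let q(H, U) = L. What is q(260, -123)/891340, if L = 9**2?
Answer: 81/891340 ≈ 9.0874e-5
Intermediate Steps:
L = 81
q(H, U) = 81
q(260, -123)/891340 = 81/891340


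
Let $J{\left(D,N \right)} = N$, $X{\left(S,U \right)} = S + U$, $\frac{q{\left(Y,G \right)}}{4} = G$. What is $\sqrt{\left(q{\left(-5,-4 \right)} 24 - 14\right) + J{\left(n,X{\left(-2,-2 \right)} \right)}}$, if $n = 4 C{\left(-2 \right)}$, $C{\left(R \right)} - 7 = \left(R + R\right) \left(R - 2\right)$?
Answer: $i \sqrt{402} \approx 20.05 i$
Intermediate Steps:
$C{\left(R \right)} = 7 + 2 R \left(-2 + R\right)$ ($C{\left(R \right)} = 7 + \left(R + R\right) \left(R - 2\right) = 7 + 2 R \left(-2 + R\right)$)
$q{\left(Y,G \right)} = 4 G$
$n = 92$ ($n = 4 \left(7 - -8 + 2 \left(-2\right)^{2}\right) = 4 \left(7 + 8 + 2 \cdot 4\right) = 4 \left(7 + 8 + 8\right) = 4 \cdot 23 = 92$)
$\sqrt{\left(q{\left(-5,-4 \right)} 24 - 14\right) + J{\left(n,X{\left(-2,-2 \right)} \right)}} = \sqrt{\left(4 \left(-4\right) 24 - 14\right) - 4} = \sqrt{\left(\left(-16\right) 24 - 14\right) - 4} = \sqrt{\left(-384 - 14\right) - 4} = \sqrt{-398 - 4} = \sqrt{-402} = i \sqrt{402}$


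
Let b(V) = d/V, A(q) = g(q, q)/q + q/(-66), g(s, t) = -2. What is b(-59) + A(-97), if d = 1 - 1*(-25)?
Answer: 396467/377718 ≈ 1.0496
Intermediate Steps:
d = 26 (d = 1 + 25 = 26)
A(q) = -2/q - q/66 (A(q) = -2/q + q/(-66) = -2/q + q*(-1/66) = -2/q - q/66)
b(V) = 26/V
b(-59) + A(-97) = 26/(-59) + (-2/(-97) - 1/66*(-97)) = 26*(-1/59) + (-2*(-1/97) + 97/66) = -26/59 + (2/97 + 97/66) = -26/59 + 9541/6402 = 396467/377718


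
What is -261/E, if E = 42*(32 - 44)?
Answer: 29/56 ≈ 0.51786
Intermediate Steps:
E = -504 (E = 42*(-12) = -504)
-261/E = -261/(-504) = -261*(-1/504) = 29/56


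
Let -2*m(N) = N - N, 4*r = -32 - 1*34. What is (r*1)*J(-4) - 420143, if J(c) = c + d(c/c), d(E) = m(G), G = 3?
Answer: -420077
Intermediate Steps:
r = -33/2 (r = (-32 - 1*34)/4 = (-32 - 34)/4 = (¼)*(-66) = -33/2 ≈ -16.500)
m(N) = 0 (m(N) = -(N - N)/2 = -½*0 = 0)
d(E) = 0
J(c) = c (J(c) = c + 0 = c)
(r*1)*J(-4) - 420143 = -33/2*1*(-4) - 420143 = -33/2*(-4) - 420143 = 66 - 420143 = -420077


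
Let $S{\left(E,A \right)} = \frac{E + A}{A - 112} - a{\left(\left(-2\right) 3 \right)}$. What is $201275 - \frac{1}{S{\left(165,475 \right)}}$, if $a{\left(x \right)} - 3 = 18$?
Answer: $\frac{1405503688}{6983} \approx 2.0128 \cdot 10^{5}$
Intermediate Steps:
$a{\left(x \right)} = 21$ ($a{\left(x \right)} = 3 + 18 = 21$)
$S{\left(E,A \right)} = -21 + \frac{A + E}{-112 + A}$ ($S{\left(E,A \right)} = \frac{E + A}{A - 112} - 21 = \frac{A + E}{-112 + A} - 21 = -21 + \frac{A + E}{-112 + A}$)
$201275 - \frac{1}{S{\left(165,475 \right)}} = 201275 - \frac{1}{\frac{1}{-112 + 475} \left(2352 + 165 - 9500\right)} = 201275 - \frac{1}{\frac{1}{363} \left(2352 + 165 - 9500\right)} = 201275 - \frac{1}{\frac{1}{363} \left(-6983\right)} = 201275 - \frac{1}{- \frac{6983}{363}} = 201275 - - \frac{363}{6983} = 201275 + \frac{363}{6983} = \frac{1405503688}{6983}$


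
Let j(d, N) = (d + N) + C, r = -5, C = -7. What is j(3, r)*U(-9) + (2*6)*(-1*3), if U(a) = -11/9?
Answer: -25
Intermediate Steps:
j(d, N) = -7 + N + d (j(d, N) = (d + N) - 7 = (N + d) - 7 = -7 + N + d)
U(a) = -11/9 (U(a) = -11*⅑ = -11/9)
j(3, r)*U(-9) + (2*6)*(-1*3) = (-7 - 5 + 3)*(-11/9) + (2*6)*(-1*3) = -9*(-11/9) + 12*(-3) = 11 - 36 = -25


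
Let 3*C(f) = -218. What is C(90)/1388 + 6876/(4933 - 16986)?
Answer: -15629609/25094346 ≈ -0.62283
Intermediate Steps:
C(f) = -218/3 (C(f) = (1/3)*(-218) = -218/3)
C(90)/1388 + 6876/(4933 - 16986) = -218/3/1388 + 6876/(4933 - 16986) = -218/3*1/1388 + 6876/(-12053) = -109/2082 + 6876*(-1/12053) = -109/2082 - 6876/12053 = -15629609/25094346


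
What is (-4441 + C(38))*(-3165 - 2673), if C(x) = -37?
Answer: 26142564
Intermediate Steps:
(-4441 + C(38))*(-3165 - 2673) = (-4441 - 37)*(-3165 - 2673) = -4478*(-5838) = 26142564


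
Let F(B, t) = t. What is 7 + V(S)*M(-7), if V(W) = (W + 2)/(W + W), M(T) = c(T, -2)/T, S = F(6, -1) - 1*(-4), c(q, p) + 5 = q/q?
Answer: 157/21 ≈ 7.4762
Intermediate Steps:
c(q, p) = -4 (c(q, p) = -5 + q/q = -5 + 1 = -4)
S = 3 (S = -1 - 1*(-4) = -1 + 4 = 3)
M(T) = -4/T
V(W) = (2 + W)/(2*W) (V(W) = (2 + W)/((2*W)) = (2 + W)*(1/(2*W)) = (2 + W)/(2*W))
7 + V(S)*M(-7) = 7 + ((½)*(2 + 3)/3)*(-4/(-7)) = 7 + ((½)*(⅓)*5)*(-4*(-⅐)) = 7 + (⅚)*(4/7) = 7 + 10/21 = 157/21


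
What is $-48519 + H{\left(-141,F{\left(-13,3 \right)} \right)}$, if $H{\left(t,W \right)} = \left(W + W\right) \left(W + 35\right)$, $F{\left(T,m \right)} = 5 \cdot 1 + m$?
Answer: $-47831$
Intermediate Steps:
$F{\left(T,m \right)} = 5 + m$
$H{\left(t,W \right)} = 2 W \left(35 + W\right)$
$-48519 + H{\left(-141,F{\left(-13,3 \right)} \right)} = -48519 + 2 \left(5 + 3\right) \left(35 + \left(5 + 3\right)\right) = -48519 + 2 \cdot 8 \left(35 + 8\right) = -48519 + 2 \cdot 8 \cdot 43 = -48519 + 688 = -47831$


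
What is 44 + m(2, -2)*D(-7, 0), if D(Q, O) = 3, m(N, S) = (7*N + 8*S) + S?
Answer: 32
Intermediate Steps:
m(N, S) = 7*N + 9*S
44 + m(2, -2)*D(-7, 0) = 44 + (7*2 + 9*(-2))*3 = 44 + (14 - 18)*3 = 44 - 4*3 = 44 - 12 = 32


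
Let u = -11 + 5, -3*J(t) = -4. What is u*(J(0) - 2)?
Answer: 4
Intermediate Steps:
J(t) = 4/3 (J(t) = -⅓*(-4) = 4/3)
u = -6
u*(J(0) - 2) = -6*(4/3 - 2) = -6*(-⅔) = 4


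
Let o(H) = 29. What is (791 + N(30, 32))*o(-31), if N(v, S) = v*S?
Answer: 50779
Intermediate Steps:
N(v, S) = S*v
(791 + N(30, 32))*o(-31) = (791 + 32*30)*29 = (791 + 960)*29 = 1751*29 = 50779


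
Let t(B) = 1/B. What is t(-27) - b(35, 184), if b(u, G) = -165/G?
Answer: 4271/4968 ≈ 0.85970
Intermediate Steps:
t(-27) - b(35, 184) = 1/(-27) - (-165)/184 = -1/27 - (-165)/184 = -1/27 - 1*(-165/184) = -1/27 + 165/184 = 4271/4968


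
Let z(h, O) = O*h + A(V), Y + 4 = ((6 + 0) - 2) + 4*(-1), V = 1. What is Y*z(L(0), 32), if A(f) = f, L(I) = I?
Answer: -4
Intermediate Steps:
Y = -4 (Y = -4 + (((6 + 0) - 2) + 4*(-1)) = -4 + ((6 - 2) - 4) = -4 + (4 - 4) = -4 + 0 = -4)
z(h, O) = 1 + O*h (z(h, O) = O*h + 1 = 1 + O*h)
Y*z(L(0), 32) = -4*(1 + 32*0) = -4*(1 + 0) = -4*1 = -4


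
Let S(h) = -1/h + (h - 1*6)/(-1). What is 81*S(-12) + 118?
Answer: 6331/4 ≈ 1582.8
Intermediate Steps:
S(h) = 6 - h - 1/h (S(h) = -1/h + (h - 6)*(-1) = -1/h + (-6 + h)*(-1) = -1/h + (6 - h) = 6 - h - 1/h)
81*S(-12) + 118 = 81*(6 - 1*(-12) - 1/(-12)) + 118 = 81*(6 + 12 - 1*(-1/12)) + 118 = 81*(6 + 12 + 1/12) + 118 = 81*(217/12) + 118 = 5859/4 + 118 = 6331/4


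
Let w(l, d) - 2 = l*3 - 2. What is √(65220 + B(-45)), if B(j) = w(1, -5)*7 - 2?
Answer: √65239 ≈ 255.42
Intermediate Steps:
w(l, d) = 3*l (w(l, d) = 2 + (l*3 - 2) = 2 + (3*l - 2) = 2 + (-2 + 3*l) = 3*l)
B(j) = 19 (B(j) = (3*1)*7 - 2 = 3*7 - 2 = 21 - 2 = 19)
√(65220 + B(-45)) = √(65220 + 19) = √65239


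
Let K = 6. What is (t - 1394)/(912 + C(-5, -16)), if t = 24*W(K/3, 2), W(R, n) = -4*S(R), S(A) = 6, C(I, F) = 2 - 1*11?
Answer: -1970/903 ≈ -2.1816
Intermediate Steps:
C(I, F) = -9 (C(I, F) = 2 - 11 = -9)
W(R, n) = -24 (W(R, n) = -4*6 = -24)
t = -576 (t = 24*(-24) = -576)
(t - 1394)/(912 + C(-5, -16)) = (-576 - 1394)/(912 - 9) = -1970/903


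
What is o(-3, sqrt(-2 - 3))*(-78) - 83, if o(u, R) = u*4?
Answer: 853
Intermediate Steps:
o(u, R) = 4*u
o(-3, sqrt(-2 - 3))*(-78) - 83 = (4*(-3))*(-78) - 83 = -12*(-78) - 83 = 936 - 83 = 853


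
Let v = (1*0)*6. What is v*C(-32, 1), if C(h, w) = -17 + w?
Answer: 0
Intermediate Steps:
v = 0 (v = 0*6 = 0)
v*C(-32, 1) = 0*(-17 + 1) = 0*(-16) = 0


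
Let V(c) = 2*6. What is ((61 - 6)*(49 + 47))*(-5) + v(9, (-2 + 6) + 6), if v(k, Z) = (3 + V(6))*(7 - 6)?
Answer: -26385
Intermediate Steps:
V(c) = 12
v(k, Z) = 15 (v(k, Z) = (3 + 12)*(7 - 6) = 15*1 = 15)
((61 - 6)*(49 + 47))*(-5) + v(9, (-2 + 6) + 6) = ((61 - 6)*(49 + 47))*(-5) + 15 = (55*96)*(-5) + 15 = 5280*(-5) + 15 = -26400 + 15 = -26385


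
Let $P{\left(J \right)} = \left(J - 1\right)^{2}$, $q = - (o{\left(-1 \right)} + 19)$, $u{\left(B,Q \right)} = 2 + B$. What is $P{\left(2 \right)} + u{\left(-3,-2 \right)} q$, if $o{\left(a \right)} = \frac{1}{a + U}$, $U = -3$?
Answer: $\frac{79}{4} \approx 19.75$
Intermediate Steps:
$o{\left(a \right)} = \frac{1}{-3 + a}$ ($o{\left(a \right)} = \frac{1}{a - 3} = \frac{1}{-3 + a}$)
$q = - \frac{75}{4}$ ($q = - (\frac{1}{-3 - 1} + 19) = - (\frac{1}{-4} + 19) = - (- \frac{1}{4} + 19) = \left(-1\right) \frac{75}{4} = - \frac{75}{4} \approx -18.75$)
$P{\left(J \right)} = \left(-1 + J\right)^{2}$
$P{\left(2 \right)} + u{\left(-3,-2 \right)} q = \left(-1 + 2\right)^{2} + \left(2 - 3\right) \left(- \frac{75}{4}\right) = 1^{2} - - \frac{75}{4} = 1 + \frac{75}{4} = \frac{79}{4}$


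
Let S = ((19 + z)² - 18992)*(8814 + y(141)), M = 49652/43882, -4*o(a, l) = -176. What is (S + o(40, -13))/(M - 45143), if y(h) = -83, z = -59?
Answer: 3331730055028/990457737 ≈ 3363.8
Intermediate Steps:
o(a, l) = 44 (o(a, l) = -¼*(-176) = 44)
M = 24826/21941 (M = 49652*(1/43882) = 24826/21941 ≈ 1.1315)
S = -151849552 (S = ((19 - 59)² - 18992)*(8814 - 83) = ((-40)² - 18992)*8731 = (1600 - 18992)*8731 = -17392*8731 = -151849552)
(S + o(40, -13))/(M - 45143) = (-151849552 + 44)/(24826/21941 - 45143) = -151849508/(-990457737/21941) = -151849508*(-21941/990457737) = 3331730055028/990457737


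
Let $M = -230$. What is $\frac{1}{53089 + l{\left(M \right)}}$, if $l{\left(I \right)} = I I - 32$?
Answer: $\frac{1}{105957} \approx 9.4378 \cdot 10^{-6}$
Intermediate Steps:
$l{\left(I \right)} = -32 + I^{2}$ ($l{\left(I \right)} = I^{2} - 32 = -32 + I^{2}$)
$\frac{1}{53089 + l{\left(M \right)}} = \frac{1}{53089 - \left(32 - \left(-230\right)^{2}\right)} = \frac{1}{53089 + \left(-32 + 52900\right)} = \frac{1}{53089 + 52868} = \frac{1}{105957}$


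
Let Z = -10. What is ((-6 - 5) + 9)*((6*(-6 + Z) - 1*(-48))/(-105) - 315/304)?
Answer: 6161/5320 ≈ 1.1581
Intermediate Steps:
((-6 - 5) + 9)*((6*(-6 + Z) - 1*(-48))/(-105) - 315/304) = ((-6 - 5) + 9)*((6*(-6 - 10) - 1*(-48))/(-105) - 315/304) = (-11 + 9)*((6*(-16) + 48)*(-1/105) - 315*1/304) = -2*((-96 + 48)*(-1/105) - 315/304) = -2*(-48*(-1/105) - 315/304) = -2*(16/35 - 315/304) = -2*(-6161/10640) = 6161/5320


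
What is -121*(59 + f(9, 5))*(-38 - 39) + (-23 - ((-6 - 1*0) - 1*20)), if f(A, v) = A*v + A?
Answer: 1052824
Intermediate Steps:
f(A, v) = A + A*v
-121*(59 + f(9, 5))*(-38 - 39) + (-23 - ((-6 - 1*0) - 1*20)) = -121*(59 + 9*(1 + 5))*(-38 - 39) + (-23 - ((-6 - 1*0) - 1*20)) = -121*(59 + 9*6)*(-77) + (-23 - ((-6 + 0) - 20)) = -121*(59 + 54)*(-77) + (-23 - (-6 - 20)) = -13673*(-77) + (-23 - 1*(-26)) = -121*(-8701) + (-23 + 26) = 1052821 + 3 = 1052824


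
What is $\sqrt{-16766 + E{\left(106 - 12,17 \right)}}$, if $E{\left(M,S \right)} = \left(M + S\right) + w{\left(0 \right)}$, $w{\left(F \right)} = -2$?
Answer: $i \sqrt{16657} \approx 129.06 i$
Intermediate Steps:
$E{\left(M,S \right)} = -2 + M + S$ ($E{\left(M,S \right)} = \left(M + S\right) - 2 = -2 + M + S$)
$\sqrt{-16766 + E{\left(106 - 12,17 \right)}} = \sqrt{-16766 + \left(-2 + \left(106 - 12\right) + 17\right)} = \sqrt{-16766 + \left(-2 + 94 + 17\right)} = \sqrt{-16766 + 109} = \sqrt{-16657} = i \sqrt{16657}$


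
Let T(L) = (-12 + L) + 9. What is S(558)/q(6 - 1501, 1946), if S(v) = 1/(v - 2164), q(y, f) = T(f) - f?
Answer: 1/4818 ≈ 0.00020756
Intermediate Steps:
T(L) = -3 + L
q(y, f) = -3 (q(y, f) = (-3 + f) - f = -3)
S(v) = 1/(-2164 + v)
S(558)/q(6 - 1501, 1946) = 1/((-2164 + 558)*(-3)) = -1/3/(-1606) = -1/1606*(-1/3) = 1/4818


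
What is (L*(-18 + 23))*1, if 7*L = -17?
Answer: -85/7 ≈ -12.143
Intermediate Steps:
L = -17/7 (L = (⅐)*(-17) = -17/7 ≈ -2.4286)
(L*(-18 + 23))*1 = -17*(-18 + 23)/7*1 = -17/7*5*1 = -85/7*1 = -85/7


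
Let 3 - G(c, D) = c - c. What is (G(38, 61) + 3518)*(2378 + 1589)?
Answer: 13967807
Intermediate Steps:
G(c, D) = 3 (G(c, D) = 3 - (c - c) = 3 - 1*0 = 3 + 0 = 3)
(G(38, 61) + 3518)*(2378 + 1589) = (3 + 3518)*(2378 + 1589) = 3521*3967 = 13967807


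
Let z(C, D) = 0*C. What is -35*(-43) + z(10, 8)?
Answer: 1505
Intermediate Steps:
z(C, D) = 0
-35*(-43) + z(10, 8) = -35*(-43) + 0 = 1505 + 0 = 1505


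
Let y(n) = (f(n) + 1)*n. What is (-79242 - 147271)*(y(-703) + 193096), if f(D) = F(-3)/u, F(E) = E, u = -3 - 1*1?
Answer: -173840346519/4 ≈ -4.3460e+10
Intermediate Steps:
u = -4 (u = -3 - 1 = -4)
f(D) = ¾ (f(D) = -3/(-4) = -3*(-¼) = ¾)
y(n) = 7*n/4 (y(n) = (¾ + 1)*n = 7*n/4)
(-79242 - 147271)*(y(-703) + 193096) = (-79242 - 147271)*((7/4)*(-703) + 193096) = -226513*(-4921/4 + 193096) = -226513*767463/4 = -173840346519/4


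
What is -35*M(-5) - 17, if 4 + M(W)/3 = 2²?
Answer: -17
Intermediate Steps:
M(W) = 0 (M(W) = -12 + 3*2² = -12 + 3*4 = -12 + 12 = 0)
-35*M(-5) - 17 = -35*0 - 17 = 0 - 17 = -17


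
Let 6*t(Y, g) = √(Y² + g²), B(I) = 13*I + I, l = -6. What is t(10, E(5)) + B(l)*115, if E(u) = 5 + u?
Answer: -9660 + 5*√2/3 ≈ -9657.6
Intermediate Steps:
B(I) = 14*I
t(Y, g) = √(Y² + g²)/6
t(10, E(5)) + B(l)*115 = √(10² + (5 + 5)²)/6 + (14*(-6))*115 = √(100 + 10²)/6 - 84*115 = √(100 + 100)/6 - 9660 = √200/6 - 9660 = (10*√2)/6 - 9660 = 5*√2/3 - 9660 = -9660 + 5*√2/3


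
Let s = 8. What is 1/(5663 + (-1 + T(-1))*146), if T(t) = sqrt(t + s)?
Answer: 5517/30288077 - 146*sqrt(7)/30288077 ≈ 0.00016940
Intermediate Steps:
T(t) = sqrt(8 + t) (T(t) = sqrt(t + 8) = sqrt(8 + t))
1/(5663 + (-1 + T(-1))*146) = 1/(5663 + (-1 + sqrt(8 - 1))*146) = 1/(5663 + (-1 + sqrt(7))*146) = 1/(5663 + (-146 + 146*sqrt(7))) = 1/(5517 + 146*sqrt(7))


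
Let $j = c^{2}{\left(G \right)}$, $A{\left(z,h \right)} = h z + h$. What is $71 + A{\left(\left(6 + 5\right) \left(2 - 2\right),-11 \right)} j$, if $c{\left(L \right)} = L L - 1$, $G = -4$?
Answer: $-2404$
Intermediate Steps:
$c{\left(L \right)} = -1 + L^{2}$ ($c{\left(L \right)} = L^{2} - 1 = -1 + L^{2}$)
$A{\left(z,h \right)} = h + h z$
$j = 225$ ($j = \left(-1 + \left(-4\right)^{2}\right)^{2} = \left(-1 + 16\right)^{2} = 15^{2} = 225$)
$71 + A{\left(\left(6 + 5\right) \left(2 - 2\right),-11 \right)} j = 71 + - 11 \left(1 + \left(6 + 5\right) \left(2 - 2\right)\right) 225 = 71 + - 11 \left(1 + 11 \cdot 0\right) 225 = 71 + - 11 \left(1 + 0\right) 225 = 71 + \left(-11\right) 1 \cdot 225 = 71 - 2475 = -2404$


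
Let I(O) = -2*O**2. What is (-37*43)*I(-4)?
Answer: 50912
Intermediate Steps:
(-37*43)*I(-4) = (-37*43)*(-2*(-4)**2) = -(-3182)*16 = -1591*(-32) = 50912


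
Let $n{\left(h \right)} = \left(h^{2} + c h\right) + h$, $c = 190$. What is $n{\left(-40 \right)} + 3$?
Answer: $-6037$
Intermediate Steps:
$n{\left(h \right)} = h^{2} + 191 h$ ($n{\left(h \right)} = \left(h^{2} + 190 h\right) + h = h^{2} + 191 h$)
$n{\left(-40 \right)} + 3 = - 40 \left(191 - 40\right) + 3 = \left(-40\right) 151 + 3 = -6040 + 3 = -6037$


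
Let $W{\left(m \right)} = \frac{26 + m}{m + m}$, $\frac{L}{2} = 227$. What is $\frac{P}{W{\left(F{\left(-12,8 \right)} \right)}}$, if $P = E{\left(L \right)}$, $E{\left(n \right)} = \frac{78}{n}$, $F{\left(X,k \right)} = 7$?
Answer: $\frac{182}{2497} \approx 0.072887$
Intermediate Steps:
$L = 454$ ($L = 2 \cdot 227 = 454$)
$W{\left(m \right)} = \frac{26 + m}{2 m}$
$P = \frac{39}{227}$ ($P = \frac{78}{454} = 78 \cdot \frac{1}{454} = \frac{39}{227} \approx 0.17181$)
$\frac{P}{W{\left(F{\left(-12,8 \right)} \right)}} = \frac{39}{227 \frac{26 + 7}{2 \cdot 7}} = \frac{39}{227 \cdot \frac{1}{2} \cdot \frac{1}{7} \cdot 33} = \frac{39}{227 \cdot \frac{33}{14}} = \frac{39}{227} \cdot \frac{14}{33} = \frac{182}{2497}$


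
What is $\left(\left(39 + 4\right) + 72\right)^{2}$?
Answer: $13225$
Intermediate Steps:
$\left(\left(39 + 4\right) + 72\right)^{2} = \left(43 + 72\right)^{2} = 115^{2} = 13225$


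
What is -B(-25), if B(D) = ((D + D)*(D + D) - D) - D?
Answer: -2550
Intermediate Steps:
B(D) = -2*D + 4*D² (B(D) = ((2*D)*(2*D) - D) - D = (4*D² - D) - D = (-D + 4*D²) - D = -2*D + 4*D²)
-B(-25) = -2*(-25)*(-1 + 2*(-25)) = -2*(-25)*(-1 - 50) = -2*(-25)*(-51) = -1*2550 = -2550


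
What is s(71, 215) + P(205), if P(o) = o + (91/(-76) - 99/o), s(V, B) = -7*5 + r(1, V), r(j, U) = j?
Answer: 2638001/15580 ≈ 169.32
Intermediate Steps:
s(V, B) = -34 (s(V, B) = -7*5 + 1 = -35 + 1 = -34)
P(o) = -91/76 + o - 99/o (P(o) = o + (91*(-1/76) - 99/o) = o + (-91/76 - 99/o) = -91/76 + o - 99/o)
s(71, 215) + P(205) = -34 + (-91/76 + 205 - 99/205) = -34 + 3167721/15580 = 2638001/15580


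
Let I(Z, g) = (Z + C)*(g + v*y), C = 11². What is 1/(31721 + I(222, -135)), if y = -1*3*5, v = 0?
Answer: -1/14584 ≈ -6.8568e-5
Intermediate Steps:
C = 121
y = -15 (y = -3*5 = -15)
I(Z, g) = g*(121 + Z) (I(Z, g) = (Z + 121)*(g + 0*(-15)) = (121 + Z)*(g + 0) = (121 + Z)*g = g*(121 + Z))
1/(31721 + I(222, -135)) = 1/(31721 - 135*(121 + 222)) = 1/(31721 - 135*343) = 1/(31721 - 46305) = 1/(-14584) = -1/14584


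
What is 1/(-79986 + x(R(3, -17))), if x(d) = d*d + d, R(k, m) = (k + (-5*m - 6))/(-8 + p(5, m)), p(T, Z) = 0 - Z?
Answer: -81/6471404 ≈ -1.2517e-5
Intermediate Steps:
p(T, Z) = -Z
R(k, m) = (-6 + k - 5*m)/(-8 - m) (R(k, m) = (k + (-5*m - 6))/(-8 - m) = (k + (-6 - 5*m))/(-8 - m) = (-6 + k - 5*m)/(-8 - m))
x(d) = d + d**2 (x(d) = d**2 + d = d + d**2)
1/(-79986 + x(R(3, -17))) = 1/(-79986 + ((6 - 1*3 + 5*(-17))/(8 - 17))*(1 + (6 - 1*3 + 5*(-17))/(8 - 17))) = 1/(-79986 + ((6 - 3 - 85)/(-9))*(1 + (6 - 3 - 85)/(-9))) = 1/(-79986 + (-1/9*(-82))*(1 - 1/9*(-82))) = 1/(-79986 + 82*(1 + 82/9)/9) = 1/(-79986 + (82/9)*(91/9)) = 1/(-79986 + 7462/81) = 1/(-6471404/81) = -81/6471404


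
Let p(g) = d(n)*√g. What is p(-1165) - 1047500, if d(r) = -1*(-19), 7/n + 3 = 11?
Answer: -1047500 + 19*I*√1165 ≈ -1.0475e+6 + 648.51*I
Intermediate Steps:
n = 7/8 (n = 7/(-3 + 11) = 7/8 ≈ 0.87500)
d(r) = 19
p(g) = 19*√g
p(-1165) - 1047500 = 19*√(-1165) - 1047500 = 19*(I*√1165) - 1047500 = 19*I*√1165 - 1047500 = -1047500 + 19*I*√1165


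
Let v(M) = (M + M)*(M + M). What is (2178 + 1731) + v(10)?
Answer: 4309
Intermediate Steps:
v(M) = 4*M**2 (v(M) = (2*M)*(2*M) = 4*M**2)
(2178 + 1731) + v(10) = (2178 + 1731) + 4*10**2 = 3909 + 4*100 = 3909 + 400 = 4309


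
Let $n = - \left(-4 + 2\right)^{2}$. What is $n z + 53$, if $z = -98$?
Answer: $445$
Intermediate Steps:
$n = -4$ ($n = - \left(-2\right)^{2} = \left(-1\right) 4 = -4$)
$n z + 53 = \left(-4\right) \left(-98\right) + 53 = 392 + 53 = 445$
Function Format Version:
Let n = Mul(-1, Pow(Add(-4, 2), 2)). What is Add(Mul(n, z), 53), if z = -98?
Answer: 445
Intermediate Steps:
n = -4 (n = Mul(-1, Pow(-2, 2)) = Mul(-1, 4) = -4)
Add(Mul(n, z), 53) = Add(Mul(-4, -98), 53) = Add(392, 53) = 445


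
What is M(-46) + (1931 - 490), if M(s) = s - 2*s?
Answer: 1487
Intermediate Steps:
M(s) = -s (M(s) = s - 2*s = -s)
M(-46) + (1931 - 490) = -1*(-46) + (1931 - 490) = 46 + 1441 = 1487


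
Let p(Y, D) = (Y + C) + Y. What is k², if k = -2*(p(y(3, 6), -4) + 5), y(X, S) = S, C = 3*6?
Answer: 4900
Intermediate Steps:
C = 18
p(Y, D) = 18 + 2*Y (p(Y, D) = (Y + 18) + Y = (18 + Y) + Y = 18 + 2*Y)
k = -70 (k = -2*((18 + 2*6) + 5) = -2*((18 + 12) + 5) = -2*(30 + 5) = -2*35 = -70)
k² = (-70)² = 4900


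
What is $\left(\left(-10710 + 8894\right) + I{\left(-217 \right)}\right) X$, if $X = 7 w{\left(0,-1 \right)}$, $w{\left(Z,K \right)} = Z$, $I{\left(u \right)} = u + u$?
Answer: $0$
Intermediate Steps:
$I{\left(u \right)} = 2 u$
$X = 0$ ($X = 7 \cdot 0 = 0$)
$\left(\left(-10710 + 8894\right) + I{\left(-217 \right)}\right) X = \left(\left(-10710 + 8894\right) + 2 \left(-217\right)\right) 0 = \left(-1816 - 434\right) 0 = \left(-2250\right) 0 = 0$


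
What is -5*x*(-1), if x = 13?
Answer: 65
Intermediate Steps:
-5*x*(-1) = -5*13*(-1) = -65*(-1) = 65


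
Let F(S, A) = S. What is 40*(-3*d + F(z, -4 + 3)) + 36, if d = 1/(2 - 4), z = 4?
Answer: 256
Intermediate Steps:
d = -½ (d = 1/(-2) = -½ ≈ -0.50000)
40*(-3*d + F(z, -4 + 3)) + 36 = 40*(-3*(-½) + 4) + 36 = 40*(3/2 + 4) + 36 = 40*(11/2) + 36 = 220 + 36 = 256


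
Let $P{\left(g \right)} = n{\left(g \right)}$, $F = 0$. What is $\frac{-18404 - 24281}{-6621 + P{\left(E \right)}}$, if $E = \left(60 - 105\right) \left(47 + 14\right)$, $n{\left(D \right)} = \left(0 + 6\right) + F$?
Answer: $\frac{8537}{1323} \approx 6.4528$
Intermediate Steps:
$n{\left(D \right)} = 6$ ($n{\left(D \right)} = \left(0 + 6\right) + 0 = 6 + 0 = 6$)
$E = -2745$ ($E = \left(-45\right) 61 = -2745$)
$P{\left(g \right)} = 6$
$\frac{-18404 - 24281}{-6621 + P{\left(E \right)}} = \frac{-18404 - 24281}{-6621 + 6} = - \frac{42685}{-6615} = \left(-42685\right) \left(- \frac{1}{6615}\right) = \frac{8537}{1323}$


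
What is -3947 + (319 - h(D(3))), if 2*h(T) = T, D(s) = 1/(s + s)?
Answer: -43537/12 ≈ -3628.1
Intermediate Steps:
D(s) = 1/(2*s)
h(T) = T/2
-3947 + (319 - h(D(3))) = -3947 + (319 - (½)/3/2) = -3947 + (319 - (½)*(⅓)/2) = -3947 + (319 - 1/(2*6)) = -3947 + (319 - 1*1/12) = -3947 + (319 - 1/12) = -3947 + 3827/12 = -43537/12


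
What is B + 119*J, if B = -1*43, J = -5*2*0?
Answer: -43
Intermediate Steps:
J = 0 (J = -10*0 = 0)
B = -43
B + 119*J = -43 + 119*0 = -43 + 0 = -43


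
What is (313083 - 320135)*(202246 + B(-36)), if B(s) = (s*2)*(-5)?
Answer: -1428777512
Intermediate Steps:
B(s) = -10*s (B(s) = (2*s)*(-5) = -10*s)
(313083 - 320135)*(202246 + B(-36)) = (313083 - 320135)*(202246 - 10*(-36)) = -7052*(202246 + 360) = -7052*202606 = -1428777512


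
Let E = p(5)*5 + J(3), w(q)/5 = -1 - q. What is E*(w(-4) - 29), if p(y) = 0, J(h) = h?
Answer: -42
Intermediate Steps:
w(q) = -5 - 5*q (w(q) = 5*(-1 - q) = -5 - 5*q)
E = 3 (E = 0*5 + 3 = 0 + 3 = 3)
E*(w(-4) - 29) = 3*((-5 - 5*(-4)) - 29) = 3*((-5 + 20) - 29) = 3*(15 - 29) = 3*(-14) = -42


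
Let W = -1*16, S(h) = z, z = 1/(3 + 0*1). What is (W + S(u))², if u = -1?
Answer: 2209/9 ≈ 245.44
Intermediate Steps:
z = ⅓ (z = 1/(3 + 0) = 1/3 = ⅓ ≈ 0.33333)
S(h) = ⅓
W = -16
(W + S(u))² = (-16 + ⅓)² = (-47/3)² = 2209/9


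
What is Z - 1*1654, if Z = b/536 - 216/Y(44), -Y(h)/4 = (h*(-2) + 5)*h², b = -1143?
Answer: -4457521175/2691524 ≈ -1656.1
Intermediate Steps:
Y(h) = -4*h²*(5 - 2*h) (Y(h) = -4*(h*(-2) + 5)*h² = -4*(-2*h + 5)*h² = -4*(5 - 2*h)*h² = -4*h²*(5 - 2*h))
Z = -5740479/2691524 (Z = -1143/536 - 216*1/(1936*(-20 + 8*44)) = -1143*1/536 - 216*1/(1936*(-20 + 352)) = -1143/536 - 216/(1936*332) = -1143/536 - 216/642752 = -1143/536 - 216*1/642752 = -1143/536 - 27/80344 = -5740479/2691524 ≈ -2.1328)
Z - 1*1654 = -5740479/2691524 - 1*1654 = -5740479/2691524 - 1654 = -4457521175/2691524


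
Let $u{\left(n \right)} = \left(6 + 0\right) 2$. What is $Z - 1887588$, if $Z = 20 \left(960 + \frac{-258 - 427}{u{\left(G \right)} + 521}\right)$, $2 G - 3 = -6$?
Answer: $- \frac{995864504}{533} \approx -1.8684 \cdot 10^{6}$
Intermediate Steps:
$G = - \frac{3}{2}$ ($G = \frac{3}{2} + \frac{1}{2} \left(-6\right) = \frac{3}{2} - 3 = - \frac{3}{2} \approx -1.5$)
$u{\left(n \right)} = 12$ ($u{\left(n \right)} = 6 \cdot 2 = 12$)
$Z = \frac{10219900}{533}$ ($Z = 20 \left(960 + \frac{-258 - 427}{12 + 521}\right) = 20 \left(960 - \frac{685}{533}\right) = 20 \cdot \frac{510995}{533} = \frac{10219900}{533} \approx 19174.0$)
$Z - 1887588 = \frac{10219900}{533} - 1887588 = - \frac{995864504}{533}$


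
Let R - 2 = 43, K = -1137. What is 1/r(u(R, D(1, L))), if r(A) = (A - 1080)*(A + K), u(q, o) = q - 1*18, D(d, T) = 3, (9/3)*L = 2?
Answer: 1/1168830 ≈ 8.5556e-7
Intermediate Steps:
L = 2/3 (L = (1/3)*2 = 2/3 ≈ 0.66667)
R = 45 (R = 2 + 43 = 45)
u(q, o) = -18 + q (u(q, o) = q - 18 = -18 + q)
r(A) = (-1137 + A)*(-1080 + A) (r(A) = (A - 1080)*(A - 1137) = (-1080 + A)*(-1137 + A) = (-1137 + A)*(-1080 + A))
1/r(u(R, D(1, L))) = 1/(1227960 + (-18 + 45)**2 - 2217*(-18 + 45)) = 1/(1227960 + 27**2 - 2217*27) = 1/(1227960 + 729 - 59859) = 1/1168830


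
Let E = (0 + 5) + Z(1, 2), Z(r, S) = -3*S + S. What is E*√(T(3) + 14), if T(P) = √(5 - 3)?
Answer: √(14 + √2) ≈ 3.9261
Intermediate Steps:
Z(r, S) = -2*S
T(P) = √2
E = 1 (E = (0 + 5) - 2*2 = 5 - 4 = 1)
E*√(T(3) + 14) = 1*√(√2 + 14) = 1*√(14 + √2) = √(14 + √2)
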